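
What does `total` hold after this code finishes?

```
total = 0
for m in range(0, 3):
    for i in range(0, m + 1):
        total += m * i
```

7

m=0,i=0: total = 0+0 = 0
m=1,i=0: total = 0+0 = 0
m=1,i=1: total = 0+1 = 1
m=2,i=0: total = 1+0 = 1
m=2,i=1: total = 1+2 = 3
m=2,i=2: total = 3+4 = 7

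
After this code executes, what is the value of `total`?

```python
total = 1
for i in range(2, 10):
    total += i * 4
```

i=2: total = 1+2*4 = 9
i=3: total = 9+3*4 = 21
i=4: total = 21+4*4 = 37
i=5: total = 37+5*4 = 57
i=6: total = 57+6*4 = 81
i=7: total = 81+7*4 = 109
i=8: total = 109+8*4 = 141
i=9: total = 141+9*4 = 177

177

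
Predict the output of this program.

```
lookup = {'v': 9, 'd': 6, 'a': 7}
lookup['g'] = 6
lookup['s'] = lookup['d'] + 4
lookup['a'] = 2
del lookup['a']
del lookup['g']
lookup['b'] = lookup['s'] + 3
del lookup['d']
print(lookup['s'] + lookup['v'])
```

19

lookup['g'] = 6 → {'v': 9, 'd': 6, 'a': 7, 'g': 6}
lookup['s'] = lookup['d']+4 = 10 → {'v': 9, 'd': 6, 'a': 7, 'g': 6, 's': 10}
lookup['a'] = 2 → {'v': 9, 'd': 6, 'a': 2, 'g': 6, 's': 10}
del 'a' → {'v': 9, 'd': 6, 'g': 6, 's': 10}
del 'g' → {'v': 9, 'd': 6, 's': 10}
lookup['b'] = lookup['s']+3 = 13 → {'v': 9, 'd': 6, 's': 10, 'b': 13}
del 'd' → {'v': 9, 's': 10, 'b': 13}
lookup['s']+lookup['v'] = 10+9 = 19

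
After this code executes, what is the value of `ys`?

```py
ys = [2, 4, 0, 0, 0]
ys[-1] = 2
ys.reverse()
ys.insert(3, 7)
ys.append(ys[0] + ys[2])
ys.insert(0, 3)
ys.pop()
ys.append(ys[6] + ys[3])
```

ys[-1] = 2 → [2, 4, 0, 0, 2]
reverse → [2, 0, 0, 4, 2]
insert 7 at 3 → [2, 0, 0, 7, 4, 2]
append ys[0]+ys[2] = 2+0 = 2 → [2, 0, 0, 7, 4, 2, 2]
insert 3 at 0 → [3, 2, 0, 0, 7, 4, 2, 2]
pop() removes 2 → [3, 2, 0, 0, 7, 4, 2]
append ys[6]+ys[3] = 2+0 = 2 → [3, 2, 0, 0, 7, 4, 2, 2]

[3, 2, 0, 0, 7, 4, 2, 2]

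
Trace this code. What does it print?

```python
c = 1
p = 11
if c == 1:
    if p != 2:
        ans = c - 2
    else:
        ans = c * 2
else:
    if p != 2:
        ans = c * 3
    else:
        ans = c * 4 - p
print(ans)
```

-1

c=1, p=11
c == 1 is True; p != 2 is True
→ ans = c - 2 = -1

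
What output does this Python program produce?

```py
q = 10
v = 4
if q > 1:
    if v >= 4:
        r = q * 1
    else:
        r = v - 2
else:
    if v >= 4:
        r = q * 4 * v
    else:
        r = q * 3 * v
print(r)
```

q=10, v=4
q > 1 is True; v >= 4 is True
→ r = q * 1 = 10

10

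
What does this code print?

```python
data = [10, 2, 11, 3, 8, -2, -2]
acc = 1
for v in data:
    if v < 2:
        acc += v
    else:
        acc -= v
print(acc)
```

v=10: not <2, acc = 1-10 = -9
v=2: not <2, acc = (-9)-2 = -11
v=11: not <2, acc = (-11)-11 = -22
v=3: not <2, acc = (-22)-3 = -25
v=8: not <2, acc = (-25)-8 = -33
v=-2: <2, acc = (-33)+(-2) = -35
v=-2: <2, acc = (-35)+(-2) = -37

-37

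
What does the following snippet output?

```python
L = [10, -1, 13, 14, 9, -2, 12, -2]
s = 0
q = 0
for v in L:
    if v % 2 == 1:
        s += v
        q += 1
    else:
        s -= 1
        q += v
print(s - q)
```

-19

v=10: not odd, s = 0-1 = -1; q=10
v=-1: odd, s = (-1)+(-1) = -2; q=11
v=13: odd, s = (-2)+13 = 11; q=12
v=14: not odd, s = 11-1 = 10; q=26
v=9: odd, s = 10+9 = 19; q=27
v=-2: not odd, s = 19-1 = 18; q=25
v=12: not odd, s = 18-1 = 17; q=37
v=-2: not odd, s = 17-1 = 16; q=35
s-q = 16-35 = -19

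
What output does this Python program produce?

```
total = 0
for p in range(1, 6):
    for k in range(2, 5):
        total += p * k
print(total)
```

135

p=1,k=2: total = 0+2 = 2
p=1,k=3: total = 2+3 = 5
p=1,k=4: total = 5+4 = 9
p=2,k=2: total = 9+4 = 13
p=2,k=3: total = 13+6 = 19
p=2,k=4: total = 19+8 = 27
p=3,k=2: total = 27+6 = 33
p=3,k=3: total = 33+9 = 42
p=3,k=4: total = 42+12 = 54
p=4,k=2: total = 54+8 = 62
p=4,k=3: total = 62+12 = 74
p=4,k=4: total = 74+16 = 90
p=5,k=2: total = 90+10 = 100
p=5,k=3: total = 100+15 = 115
p=5,k=4: total = 115+20 = 135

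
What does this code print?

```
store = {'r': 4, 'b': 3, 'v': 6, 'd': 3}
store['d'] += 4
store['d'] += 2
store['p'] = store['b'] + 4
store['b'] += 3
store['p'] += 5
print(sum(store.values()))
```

37

store['d'] = 3+4 = 7 → {'r': 4, 'b': 3, 'v': 6, 'd': 7}
store['d'] = 7+2 = 9 → {'r': 4, 'b': 3, 'v': 6, 'd': 9}
store['p'] = store['b']+4 = 7 → {'r': 4, 'b': 3, 'v': 6, 'd': 9, 'p': 7}
store['b'] = 3+3 = 6 → {'r': 4, 'b': 6, 'v': 6, 'd': 9, 'p': 7}
store['p'] = 7+5 = 12 → {'r': 4, 'b': 6, 'v': 6, 'd': 9, 'p': 12}
sum of values = 37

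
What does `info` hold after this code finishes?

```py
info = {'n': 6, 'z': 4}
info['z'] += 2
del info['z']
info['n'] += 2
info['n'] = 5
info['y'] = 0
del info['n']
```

info['z'] = 4+2 = 6 → {'n': 6, 'z': 6}
del 'z' → {'n': 6}
info['n'] = 6+2 = 8 → {'n': 8}
info['n'] = 5 → {'n': 5}
info['y'] = 0 → {'n': 5, 'y': 0}
del 'n' → {'y': 0}

{'y': 0}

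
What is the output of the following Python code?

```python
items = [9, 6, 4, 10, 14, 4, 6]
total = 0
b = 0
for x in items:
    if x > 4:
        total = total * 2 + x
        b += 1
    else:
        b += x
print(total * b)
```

3458

x=9: >4, total = 0*2+9 = 9; b=1
x=6: >4, total = 9*2+6 = 24; b=2
x=4: not >4; b=6
x=10: >4, total = 24*2+10 = 58; b=7
x=14: >4, total = 58*2+14 = 130; b=8
x=4: not >4; b=12
x=6: >4, total = 130*2+6 = 266; b=13
total*b = 266*13 = 3458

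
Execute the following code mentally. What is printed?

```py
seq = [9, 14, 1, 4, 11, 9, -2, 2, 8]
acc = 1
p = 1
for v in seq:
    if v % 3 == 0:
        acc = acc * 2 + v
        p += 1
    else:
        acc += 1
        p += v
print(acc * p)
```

1722

v=9: %3==0, acc = 1*2+9 = 11; p=2
v=14: not %3==0, acc = 11+1 = 12; p=16
v=1: not %3==0, acc = 12+1 = 13; p=17
v=4: not %3==0, acc = 13+1 = 14; p=21
v=11: not %3==0, acc = 14+1 = 15; p=32
v=9: %3==0, acc = 15*2+9 = 39; p=33
v=-2: not %3==0, acc = 39+1 = 40; p=31
v=2: not %3==0, acc = 40+1 = 41; p=33
v=8: not %3==0, acc = 41+1 = 42; p=41
acc*p = 42*41 = 1722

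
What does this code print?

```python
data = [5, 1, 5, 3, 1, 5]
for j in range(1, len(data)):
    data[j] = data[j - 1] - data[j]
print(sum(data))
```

j=1: data[1] = 5-1 = 4 → [5, 4, 5, 3, 1, 5]
j=2: data[2] = 4-5 = -1 → [5, 4, -1, 3, 1, 5]
j=3: data[3] = (-1)-3 = -4 → [5, 4, -1, -4, 1, 5]
j=4: data[4] = (-4)-1 = -5 → [5, 4, -1, -4, -5, 5]
j=5: data[5] = (-5)-5 = -10 → [5, 4, -1, -4, -5, -10]
sum = -11

-11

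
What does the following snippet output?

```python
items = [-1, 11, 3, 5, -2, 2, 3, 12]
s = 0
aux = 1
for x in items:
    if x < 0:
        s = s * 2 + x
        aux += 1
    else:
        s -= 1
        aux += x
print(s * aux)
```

x=-1: <0, s = 0*2+(-1) = -1; aux=2
x=11: not <0, s = (-1)-1 = -2; aux=13
x=3: not <0, s = (-2)-1 = -3; aux=16
x=5: not <0, s = (-3)-1 = -4; aux=21
x=-2: <0, s = (-4)*2+(-2) = -10; aux=22
x=2: not <0, s = (-10)-1 = -11; aux=24
x=3: not <0, s = (-11)-1 = -12; aux=27
x=12: not <0, s = (-12)-1 = -13; aux=39
s*aux = (-13)*39 = -507

-507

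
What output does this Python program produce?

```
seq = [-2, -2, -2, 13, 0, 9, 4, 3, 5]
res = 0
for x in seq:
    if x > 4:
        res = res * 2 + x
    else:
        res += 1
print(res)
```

x=-2: not >4, res = 0+1 = 1
x=-2: not >4, res = 1+1 = 2
x=-2: not >4, res = 2+1 = 3
x=13: >4, res = 3*2+13 = 19
x=0: not >4, res = 19+1 = 20
x=9: >4, res = 20*2+9 = 49
x=4: not >4, res = 49+1 = 50
x=3: not >4, res = 50+1 = 51
x=5: >4, res = 51*2+5 = 107

107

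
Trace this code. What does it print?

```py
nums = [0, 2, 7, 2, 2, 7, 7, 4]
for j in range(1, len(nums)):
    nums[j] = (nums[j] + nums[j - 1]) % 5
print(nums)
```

j=1: nums[1] = (2+0)%5 = 2 → [0, 2, 7, 2, 2, 7, 7, 4]
j=2: nums[2] = (7+2)%5 = 4 → [0, 2, 4, 2, 2, 7, 7, 4]
j=3: nums[3] = (2+4)%5 = 1 → [0, 2, 4, 1, 2, 7, 7, 4]
j=4: nums[4] = (2+1)%5 = 3 → [0, 2, 4, 1, 3, 7, 7, 4]
j=5: nums[5] = (7+3)%5 = 0 → [0, 2, 4, 1, 3, 0, 7, 4]
j=6: nums[6] = (7+0)%5 = 2 → [0, 2, 4, 1, 3, 0, 2, 4]
j=7: nums[7] = (4+2)%5 = 1 → [0, 2, 4, 1, 3, 0, 2, 1]

[0, 2, 4, 1, 3, 0, 2, 1]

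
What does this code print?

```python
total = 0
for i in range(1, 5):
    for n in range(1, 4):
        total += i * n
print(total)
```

i=1,n=1: total = 0+1 = 1
i=1,n=2: total = 1+2 = 3
i=1,n=3: total = 3+3 = 6
i=2,n=1: total = 6+2 = 8
i=2,n=2: total = 8+4 = 12
i=2,n=3: total = 12+6 = 18
i=3,n=1: total = 18+3 = 21
i=3,n=2: total = 21+6 = 27
i=3,n=3: total = 27+9 = 36
i=4,n=1: total = 36+4 = 40
i=4,n=2: total = 40+8 = 48
i=4,n=3: total = 48+12 = 60

60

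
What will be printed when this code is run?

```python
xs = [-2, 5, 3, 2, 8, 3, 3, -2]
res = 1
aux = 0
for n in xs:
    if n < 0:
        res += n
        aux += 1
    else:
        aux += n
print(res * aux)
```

-78

n=-2: <0, res = 1+(-2) = -1; aux=1
n=5: not <0; aux=6
n=3: not <0; aux=9
n=2: not <0; aux=11
n=8: not <0; aux=19
n=3: not <0; aux=22
n=3: not <0; aux=25
n=-2: <0, res = (-1)+(-2) = -3; aux=26
res*aux = (-3)*26 = -78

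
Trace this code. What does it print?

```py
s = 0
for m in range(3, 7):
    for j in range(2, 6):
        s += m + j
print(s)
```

128

m=3,j=2: s = 0+5 = 5
m=3,j=3: s = 5+6 = 11
m=3,j=4: s = 11+7 = 18
m=3,j=5: s = 18+8 = 26
m=4,j=2: s = 26+6 = 32
m=4,j=3: s = 32+7 = 39
m=4,j=4: s = 39+8 = 47
m=4,j=5: s = 47+9 = 56
m=5,j=2: s = 56+7 = 63
m=5,j=3: s = 63+8 = 71
m=5,j=4: s = 71+9 = 80
m=5,j=5: s = 80+10 = 90
m=6,j=2: s = 90+8 = 98
m=6,j=3: s = 98+9 = 107
m=6,j=4: s = 107+10 = 117
m=6,j=5: s = 117+11 = 128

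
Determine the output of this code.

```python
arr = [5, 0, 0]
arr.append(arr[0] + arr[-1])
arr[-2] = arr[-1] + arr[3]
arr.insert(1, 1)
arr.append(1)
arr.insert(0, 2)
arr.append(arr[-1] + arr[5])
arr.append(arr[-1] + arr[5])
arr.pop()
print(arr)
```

[2, 5, 1, 0, 10, 5, 1, 6]

append arr[0]+arr[-1] = 5+0 = 5 → [5, 0, 0, 5]
arr[-2] = arr[-1]+arr[3] = 5+5 = 10 → [5, 0, 10, 5]
insert 1 at 1 → [5, 1, 0, 10, 5]
append 1 → [5, 1, 0, 10, 5, 1]
insert 2 at 0 → [2, 5, 1, 0, 10, 5, 1]
append arr[-1]+arr[5] = 1+5 = 6 → [2, 5, 1, 0, 10, 5, 1, 6]
append arr[-1]+arr[5] = 6+5 = 11 → [2, 5, 1, 0, 10, 5, 1, 6, 11]
pop() removes 11 → [2, 5, 1, 0, 10, 5, 1, 6]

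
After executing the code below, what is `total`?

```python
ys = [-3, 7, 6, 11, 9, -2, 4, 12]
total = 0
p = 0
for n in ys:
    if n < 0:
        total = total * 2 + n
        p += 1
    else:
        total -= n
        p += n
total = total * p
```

-4590

n=-3: <0, total = 0*2+(-3) = -3; p=1
n=7: not <0, total = (-3)-7 = -10; p=8
n=6: not <0, total = (-10)-6 = -16; p=14
n=11: not <0, total = (-16)-11 = -27; p=25
n=9: not <0, total = (-27)-9 = -36; p=34
n=-2: <0, total = (-36)*2+(-2) = -74; p=35
n=4: not <0, total = (-74)-4 = -78; p=39
n=12: not <0, total = (-78)-12 = -90; p=51
total*p = (-90)*51 = -4590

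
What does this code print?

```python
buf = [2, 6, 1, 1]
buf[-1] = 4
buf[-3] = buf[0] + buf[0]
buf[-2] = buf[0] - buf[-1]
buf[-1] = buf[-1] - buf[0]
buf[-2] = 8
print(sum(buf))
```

16

buf[-1] = 4 → [2, 6, 1, 4]
buf[-3] = buf[0]+buf[0] = 2+2 = 4 → [2, 4, 1, 4]
buf[-2] = buf[0]-buf[-1] = 2-4 = -2 → [2, 4, -2, 4]
buf[-1] = buf[-1]-buf[0] = 4-2 = 2 → [2, 4, -2, 2]
buf[-2] = 8 → [2, 4, 8, 2]
sum = 16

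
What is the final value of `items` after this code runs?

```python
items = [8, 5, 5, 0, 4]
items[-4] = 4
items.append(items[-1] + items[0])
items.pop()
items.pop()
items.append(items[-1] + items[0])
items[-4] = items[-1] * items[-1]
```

[8, 64, 5, 0, 8]

items[-4] = 4 → [8, 4, 5, 0, 4]
append items[-1]+items[0] = 4+8 = 12 → [8, 4, 5, 0, 4, 12]
pop() removes 12 → [8, 4, 5, 0, 4]
pop() removes 4 → [8, 4, 5, 0]
append items[-1]+items[0] = 0+8 = 8 → [8, 4, 5, 0, 8]
items[-4] = items[-1]*items[-1] = 8*8 = 64 → [8, 64, 5, 0, 8]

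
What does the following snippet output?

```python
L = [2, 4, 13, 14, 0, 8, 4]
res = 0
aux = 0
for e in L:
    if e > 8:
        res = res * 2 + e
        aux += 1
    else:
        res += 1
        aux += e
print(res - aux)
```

31

e=2: not >8, res = 0+1 = 1; aux=2
e=4: not >8, res = 1+1 = 2; aux=6
e=13: >8, res = 2*2+13 = 17; aux=7
e=14: >8, res = 17*2+14 = 48; aux=8
e=0: not >8, res = 48+1 = 49; aux=8
e=8: not >8, res = 49+1 = 50; aux=16
e=4: not >8, res = 50+1 = 51; aux=20
res-aux = 51-20 = 31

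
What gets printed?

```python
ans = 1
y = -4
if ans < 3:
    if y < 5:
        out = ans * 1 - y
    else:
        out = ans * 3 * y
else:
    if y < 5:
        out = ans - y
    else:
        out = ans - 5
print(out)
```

ans=1, y=-4
ans < 3 is True; y < 5 is True
→ out = ans * 1 - y = 5

5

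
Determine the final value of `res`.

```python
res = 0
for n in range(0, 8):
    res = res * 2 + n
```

247

n=0: res = 0*2+0 = 0
n=1: res = 0*2+1 = 1
n=2: res = 1*2+2 = 4
n=3: res = 4*2+3 = 11
n=4: res = 11*2+4 = 26
n=5: res = 26*2+5 = 57
n=6: res = 57*2+6 = 120
n=7: res = 120*2+7 = 247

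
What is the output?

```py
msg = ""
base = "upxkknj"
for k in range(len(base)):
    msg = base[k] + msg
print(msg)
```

k=0: prepend 'u' → 'u'
k=1: prepend 'p' → 'pu'
k=2: prepend 'x' → 'xpu'
k=3: prepend 'k' → 'kxpu'
k=4: prepend 'k' → 'kkxpu'
k=5: prepend 'n' → 'nkkxpu'
k=6: prepend 'j' → 'jnkkxpu'

jnkkxpu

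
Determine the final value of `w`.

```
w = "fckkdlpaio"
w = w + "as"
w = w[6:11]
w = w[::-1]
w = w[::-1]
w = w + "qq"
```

'paioaqq'

+ 'as' → 'fckkdlpaioas'
slice [6:11] → 'paioa'
reverse → 'aoiap'
reverse → 'paioa'
+ 'qq' → 'paioaqq'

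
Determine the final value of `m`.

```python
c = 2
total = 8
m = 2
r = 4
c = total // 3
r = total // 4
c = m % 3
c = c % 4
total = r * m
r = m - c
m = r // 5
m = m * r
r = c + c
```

c = 8//3 = 2
r = 8//4 = 2
c = 2%3 = 2
c = 2%4 = 2
total = 2*2 = 4
r = 2-2 = 0
m = 0//5 = 0
m = 0*0 = 0
r = 2+2 = 4

0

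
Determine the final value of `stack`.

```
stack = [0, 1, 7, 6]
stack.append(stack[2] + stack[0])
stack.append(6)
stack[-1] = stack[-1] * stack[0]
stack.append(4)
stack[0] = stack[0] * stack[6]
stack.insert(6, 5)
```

[0, 1, 7, 6, 7, 0, 5, 4]

append stack[2]+stack[0] = 7+0 = 7 → [0, 1, 7, 6, 7]
append 6 → [0, 1, 7, 6, 7, 6]
stack[-1] = stack[-1]*stack[0] = 6*0 = 0 → [0, 1, 7, 6, 7, 0]
append 4 → [0, 1, 7, 6, 7, 0, 4]
stack[0] = stack[0]*stack[6] = 0*4 = 0 → [0, 1, 7, 6, 7, 0, 4]
insert 5 at 6 → [0, 1, 7, 6, 7, 0, 5, 4]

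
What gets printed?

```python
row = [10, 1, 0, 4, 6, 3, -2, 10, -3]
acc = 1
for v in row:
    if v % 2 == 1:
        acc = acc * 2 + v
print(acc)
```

15

v=10: not odd
v=1: odd, acc = 1*2+1 = 3
v=0: not odd
v=4: not odd
v=6: not odd
v=3: odd, acc = 3*2+3 = 9
v=-2: not odd
v=10: not odd
v=-3: odd, acc = 9*2+(-3) = 15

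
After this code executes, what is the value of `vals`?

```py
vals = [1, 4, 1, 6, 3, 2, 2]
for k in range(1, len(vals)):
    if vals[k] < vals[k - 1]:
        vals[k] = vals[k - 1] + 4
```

k=1: 4>=1, unchanged → [1, 4, 1, 6, 3, 2, 2]
k=2: 1<4, vals[2] = 4+4 = 8 → [1, 4, 8, 6, 3, 2, 2]
k=3: 6<8, vals[3] = 8+4 = 12 → [1, 4, 8, 12, 3, 2, 2]
k=4: 3<12, vals[4] = 12+4 = 16 → [1, 4, 8, 12, 16, 2, 2]
k=5: 2<16, vals[5] = 16+4 = 20 → [1, 4, 8, 12, 16, 20, 2]
k=6: 2<20, vals[6] = 20+4 = 24 → [1, 4, 8, 12, 16, 20, 24]

[1, 4, 8, 12, 16, 20, 24]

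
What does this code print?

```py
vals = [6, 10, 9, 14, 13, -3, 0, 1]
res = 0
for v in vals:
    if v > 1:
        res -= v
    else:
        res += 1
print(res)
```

v=6: >1, res = 0-6 = -6
v=10: >1, res = (-6)-10 = -16
v=9: >1, res = (-16)-9 = -25
v=14: >1, res = (-25)-14 = -39
v=13: >1, res = (-39)-13 = -52
v=-3: not >1, res = (-52)+1 = -51
v=0: not >1, res = (-51)+1 = -50
v=1: not >1, res = (-50)+1 = -49

-49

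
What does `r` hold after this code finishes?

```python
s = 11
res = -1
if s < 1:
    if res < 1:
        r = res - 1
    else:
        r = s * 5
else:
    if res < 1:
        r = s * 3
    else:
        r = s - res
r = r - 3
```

30

s=11, res=-1
s < 1 is False; res < 1 is True
→ r = s * 3 = 33
r = 33-3 = 30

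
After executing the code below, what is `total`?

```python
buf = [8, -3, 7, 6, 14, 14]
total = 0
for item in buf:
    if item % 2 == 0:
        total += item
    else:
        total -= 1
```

40

item=8: even, total = 0+8 = 8
item=-3: not even, total = 8-1 = 7
item=7: not even, total = 7-1 = 6
item=6: even, total = 6+6 = 12
item=14: even, total = 12+14 = 26
item=14: even, total = 26+14 = 40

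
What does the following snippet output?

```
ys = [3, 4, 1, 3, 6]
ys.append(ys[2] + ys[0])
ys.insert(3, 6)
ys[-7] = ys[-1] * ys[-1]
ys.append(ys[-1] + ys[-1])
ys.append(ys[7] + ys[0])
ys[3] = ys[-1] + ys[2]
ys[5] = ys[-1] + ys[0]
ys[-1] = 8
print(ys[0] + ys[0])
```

append ys[2]+ys[0] = 1+3 = 4 → [3, 4, 1, 3, 6, 4]
insert 6 at 3 → [3, 4, 1, 6, 3, 6, 4]
ys[-7] = ys[-1]*ys[-1] = 4*4 = 16 → [16, 4, 1, 6, 3, 6, 4]
append ys[-1]+ys[-1] = 4+4 = 8 → [16, 4, 1, 6, 3, 6, 4, 8]
append ys[7]+ys[0] = 8+16 = 24 → [16, 4, 1, 6, 3, 6, 4, 8, 24]
ys[3] = ys[-1]+ys[2] = 24+1 = 25 → [16, 4, 1, 25, 3, 6, 4, 8, 24]
ys[5] = ys[-1]+ys[0] = 24+16 = 40 → [16, 4, 1, 25, 3, 40, 4, 8, 24]
ys[-1] = 8 → [16, 4, 1, 25, 3, 40, 4, 8, 8]
ys[0]+ys[0] = 16+16 = 32

32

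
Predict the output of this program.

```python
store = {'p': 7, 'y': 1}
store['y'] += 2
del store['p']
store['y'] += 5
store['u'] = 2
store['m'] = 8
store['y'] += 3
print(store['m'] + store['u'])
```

store['y'] = 1+2 = 3 → {'p': 7, 'y': 3}
del 'p' → {'y': 3}
store['y'] = 3+5 = 8 → {'y': 8}
store['u'] = 2 → {'y': 8, 'u': 2}
store['m'] = 8 → {'y': 8, 'u': 2, 'm': 8}
store['y'] = 8+3 = 11 → {'y': 11, 'u': 2, 'm': 8}
store['m']+store['u'] = 8+2 = 10

10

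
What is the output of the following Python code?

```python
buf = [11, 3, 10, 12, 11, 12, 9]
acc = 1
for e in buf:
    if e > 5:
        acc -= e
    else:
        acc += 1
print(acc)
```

-63

e=11: >5, acc = 1-11 = -10
e=3: not >5, acc = (-10)+1 = -9
e=10: >5, acc = (-9)-10 = -19
e=12: >5, acc = (-19)-12 = -31
e=11: >5, acc = (-31)-11 = -42
e=12: >5, acc = (-42)-12 = -54
e=9: >5, acc = (-54)-9 = -63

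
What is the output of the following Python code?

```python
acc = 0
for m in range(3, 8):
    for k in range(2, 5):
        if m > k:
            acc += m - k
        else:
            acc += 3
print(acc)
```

40

m=3,k=2: 3>2, acc = 0+1 = 1
m=3,k=3: not 3>3, acc = 1+3 = 4
m=3,k=4: not 3>4, acc = 4+3 = 7
m=4,k=2: 4>2, acc = 7+2 = 9
m=4,k=3: 4>3, acc = 9+1 = 10
m=4,k=4: not 4>4, acc = 10+3 = 13
m=5,k=2: 5>2, acc = 13+3 = 16
m=5,k=3: 5>3, acc = 16+2 = 18
m=5,k=4: 5>4, acc = 18+1 = 19
m=6,k=2: 6>2, acc = 19+4 = 23
m=6,k=3: 6>3, acc = 23+3 = 26
m=6,k=4: 6>4, acc = 26+2 = 28
m=7,k=2: 7>2, acc = 28+5 = 33
m=7,k=3: 7>3, acc = 33+4 = 37
m=7,k=4: 7>4, acc = 37+3 = 40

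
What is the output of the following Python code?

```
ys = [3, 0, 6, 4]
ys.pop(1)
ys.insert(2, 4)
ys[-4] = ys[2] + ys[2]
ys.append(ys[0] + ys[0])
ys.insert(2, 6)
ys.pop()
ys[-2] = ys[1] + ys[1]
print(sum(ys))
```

pop(1) removes 0 → [3, 6, 4]
insert 4 at 2 → [3, 6, 4, 4]
ys[-4] = ys[2]+ys[2] = 4+4 = 8 → [8, 6, 4, 4]
append ys[0]+ys[0] = 8+8 = 16 → [8, 6, 4, 4, 16]
insert 6 at 2 → [8, 6, 6, 4, 4, 16]
pop() removes 16 → [8, 6, 6, 4, 4]
ys[-2] = ys[1]+ys[1] = 6+6 = 12 → [8, 6, 6, 12, 4]
sum = 36

36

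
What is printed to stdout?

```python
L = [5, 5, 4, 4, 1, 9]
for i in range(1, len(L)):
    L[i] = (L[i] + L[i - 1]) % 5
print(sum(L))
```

19

i=1: L[1] = (5+5)%5 = 0 → [5, 0, 4, 4, 1, 9]
i=2: L[2] = (4+0)%5 = 4 → [5, 0, 4, 4, 1, 9]
i=3: L[3] = (4+4)%5 = 3 → [5, 0, 4, 3, 1, 9]
i=4: L[4] = (1+3)%5 = 4 → [5, 0, 4, 3, 4, 9]
i=5: L[5] = (9+4)%5 = 3 → [5, 0, 4, 3, 4, 3]
sum = 19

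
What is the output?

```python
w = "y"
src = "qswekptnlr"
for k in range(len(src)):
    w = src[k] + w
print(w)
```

k=0: prepend 'q' → 'qy'
k=1: prepend 's' → 'sqy'
k=2: prepend 'w' → 'wsqy'
k=3: prepend 'e' → 'ewsqy'
k=4: prepend 'k' → 'kewsqy'
k=5: prepend 'p' → 'pkewsqy'
k=6: prepend 't' → 'tpkewsqy'
k=7: prepend 'n' → 'ntpkewsqy'
k=8: prepend 'l' → 'lntpkewsqy'
k=9: prepend 'r' → 'rlntpkewsqy'

rlntpkewsqy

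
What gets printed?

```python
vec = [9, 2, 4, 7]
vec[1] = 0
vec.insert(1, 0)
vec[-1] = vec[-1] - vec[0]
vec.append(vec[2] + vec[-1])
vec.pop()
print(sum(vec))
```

vec[1] = 0 → [9, 0, 4, 7]
insert 0 at 1 → [9, 0, 0, 4, 7]
vec[-1] = vec[-1]-vec[0] = 7-9 = -2 → [9, 0, 0, 4, -2]
append vec[2]+vec[-1] = 0+(-2) = -2 → [9, 0, 0, 4, -2, -2]
pop() removes -2 → [9, 0, 0, 4, -2]
sum = 11

11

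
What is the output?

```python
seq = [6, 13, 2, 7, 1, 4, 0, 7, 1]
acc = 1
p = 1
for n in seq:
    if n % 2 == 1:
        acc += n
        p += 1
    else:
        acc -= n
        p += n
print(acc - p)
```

0

n=6: not odd, acc = 1-6 = -5; p=7
n=13: odd, acc = (-5)+13 = 8; p=8
n=2: not odd, acc = 8-2 = 6; p=10
n=7: odd, acc = 6+7 = 13; p=11
n=1: odd, acc = 13+1 = 14; p=12
n=4: not odd, acc = 14-4 = 10; p=16
n=0: not odd, acc = 10-0 = 10; p=16
n=7: odd, acc = 10+7 = 17; p=17
n=1: odd, acc = 17+1 = 18; p=18
acc-p = 18-18 = 0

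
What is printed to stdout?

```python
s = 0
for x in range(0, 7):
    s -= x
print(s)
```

-21

x=0: s = 0-0 = 0
x=1: s = 0-1 = -1
x=2: s = (-1)-2 = -3
x=3: s = (-3)-3 = -6
x=4: s = (-6)-4 = -10
x=5: s = (-10)-5 = -15
x=6: s = (-15)-6 = -21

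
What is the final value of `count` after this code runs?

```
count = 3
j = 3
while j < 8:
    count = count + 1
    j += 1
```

8

j=3: count = 3+1 = 4
j=4: count = 4+1 = 5
j=5: count = 5+1 = 6
j=6: count = 6+1 = 7
j=7: count = 7+1 = 8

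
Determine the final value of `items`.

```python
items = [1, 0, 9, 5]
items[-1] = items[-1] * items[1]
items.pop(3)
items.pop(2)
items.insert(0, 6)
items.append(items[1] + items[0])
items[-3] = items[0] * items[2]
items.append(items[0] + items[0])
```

items[-1] = items[-1]*items[1] = 5*0 = 0 → [1, 0, 9, 0]
pop(3) removes 0 → [1, 0, 9]
pop(2) removes 9 → [1, 0]
insert 6 at 0 → [6, 1, 0]
append items[1]+items[0] = 1+6 = 7 → [6, 1, 0, 7]
items[-3] = items[0]*items[2] = 6*0 = 0 → [6, 0, 0, 7]
append items[0]+items[0] = 6+6 = 12 → [6, 0, 0, 7, 12]

[6, 0, 0, 7, 12]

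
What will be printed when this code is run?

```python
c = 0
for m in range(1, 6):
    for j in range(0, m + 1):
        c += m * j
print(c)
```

140

m=1,j=0: c = 0+0 = 0
m=1,j=1: c = 0+1 = 1
m=2,j=0: c = 1+0 = 1
m=2,j=1: c = 1+2 = 3
m=2,j=2: c = 3+4 = 7
m=3,j=0: c = 7+0 = 7
m=3,j=1: c = 7+3 = 10
m=3,j=2: c = 10+6 = 16
m=3,j=3: c = 16+9 = 25
m=4,j=0: c = 25+0 = 25
m=4,j=1: c = 25+4 = 29
m=4,j=2: c = 29+8 = 37
m=4,j=3: c = 37+12 = 49
m=4,j=4: c = 49+16 = 65
m=5,j=0: c = 65+0 = 65
m=5,j=1: c = 65+5 = 70
m=5,j=2: c = 70+10 = 80
m=5,j=3: c = 80+15 = 95
m=5,j=4: c = 95+20 = 115
m=5,j=5: c = 115+25 = 140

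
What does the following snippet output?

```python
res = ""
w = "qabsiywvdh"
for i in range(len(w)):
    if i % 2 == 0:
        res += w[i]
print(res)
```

i=0: add 'q' → 'q'
i=1: skip
i=2: add 'b' → 'qb'
i=3: skip
i=4: add 'i' → 'qbi'
i=5: skip
i=6: add 'w' → 'qbiw'
i=7: skip
i=8: add 'd' → 'qbiwd'
i=9: skip

qbiwd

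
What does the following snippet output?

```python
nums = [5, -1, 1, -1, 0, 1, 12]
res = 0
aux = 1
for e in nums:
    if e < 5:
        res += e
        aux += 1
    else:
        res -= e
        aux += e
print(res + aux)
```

6

e=5: not <5, res = 0-5 = -5; aux=6
e=-1: <5, res = (-5)+(-1) = -6; aux=7
e=1: <5, res = (-6)+1 = -5; aux=8
e=-1: <5, res = (-5)+(-1) = -6; aux=9
e=0: <5, res = (-6)+0 = -6; aux=10
e=1: <5, res = (-6)+1 = -5; aux=11
e=12: not <5, res = (-5)-12 = -17; aux=23
res+aux = (-17)+23 = 6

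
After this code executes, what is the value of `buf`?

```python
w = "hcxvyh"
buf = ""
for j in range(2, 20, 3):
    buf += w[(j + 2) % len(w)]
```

'ycycyc'

j=2: add w[4]='y' → 'y'
j=5: add w[1]='c' → 'yc'
j=8: add w[4]='y' → 'ycy'
j=11: add w[1]='c' → 'ycyc'
j=14: add w[4]='y' → 'ycycy'
j=17: add w[1]='c' → 'ycycyc'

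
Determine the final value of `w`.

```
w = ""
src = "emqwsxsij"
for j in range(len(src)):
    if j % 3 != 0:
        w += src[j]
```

'mqsxij'

j=0: skip
j=1: add 'm' → 'm'
j=2: add 'q' → 'mq'
j=3: skip
j=4: add 's' → 'mqs'
j=5: add 'x' → 'mqsx'
j=6: skip
j=7: add 'i' → 'mqsxi'
j=8: add 'j' → 'mqsxij'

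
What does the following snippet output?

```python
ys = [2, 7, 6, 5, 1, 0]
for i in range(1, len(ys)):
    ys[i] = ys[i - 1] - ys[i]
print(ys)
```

[2, -5, -11, -16, -17, -17]

i=1: ys[1] = 2-7 = -5 → [2, -5, 6, 5, 1, 0]
i=2: ys[2] = (-5)-6 = -11 → [2, -5, -11, 5, 1, 0]
i=3: ys[3] = (-11)-5 = -16 → [2, -5, -11, -16, 1, 0]
i=4: ys[4] = (-16)-1 = -17 → [2, -5, -11, -16, -17, 0]
i=5: ys[5] = (-17)-0 = -17 → [2, -5, -11, -16, -17, -17]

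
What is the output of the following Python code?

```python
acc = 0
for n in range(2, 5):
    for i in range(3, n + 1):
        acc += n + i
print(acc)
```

21

n=3,i=3: acc = 0+6 = 6
n=4,i=3: acc = 6+7 = 13
n=4,i=4: acc = 13+8 = 21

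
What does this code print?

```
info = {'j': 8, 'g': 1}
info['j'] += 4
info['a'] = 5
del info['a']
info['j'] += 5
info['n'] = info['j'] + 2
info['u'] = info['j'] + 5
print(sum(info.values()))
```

info['j'] = 8+4 = 12 → {'j': 12, 'g': 1}
info['a'] = 5 → {'j': 12, 'g': 1, 'a': 5}
del 'a' → {'j': 12, 'g': 1}
info['j'] = 12+5 = 17 → {'j': 17, 'g': 1}
info['n'] = info['j']+2 = 19 → {'j': 17, 'g': 1, 'n': 19}
info['u'] = info['j']+5 = 22 → {'j': 17, 'g': 1, 'n': 19, 'u': 22}
sum of values = 59

59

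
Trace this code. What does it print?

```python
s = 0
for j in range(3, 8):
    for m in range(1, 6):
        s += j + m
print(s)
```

200

j=3,m=1: s = 0+4 = 4
j=3,m=2: s = 4+5 = 9
j=3,m=3: s = 9+6 = 15
j=3,m=4: s = 15+7 = 22
j=3,m=5: s = 22+8 = 30
j=4,m=1: s = 30+5 = 35
j=4,m=2: s = 35+6 = 41
j=4,m=3: s = 41+7 = 48
j=4,m=4: s = 48+8 = 56
j=4,m=5: s = 56+9 = 65
j=5,m=1: s = 65+6 = 71
j=5,m=2: s = 71+7 = 78
j=5,m=3: s = 78+8 = 86
j=5,m=4: s = 86+9 = 95
j=5,m=5: s = 95+10 = 105
j=6,m=1: s = 105+7 = 112
j=6,m=2: s = 112+8 = 120
j=6,m=3: s = 120+9 = 129
j=6,m=4: s = 129+10 = 139
j=6,m=5: s = 139+11 = 150
j=7,m=1: s = 150+8 = 158
j=7,m=2: s = 158+9 = 167
j=7,m=3: s = 167+10 = 177
j=7,m=4: s = 177+11 = 188
j=7,m=5: s = 188+12 = 200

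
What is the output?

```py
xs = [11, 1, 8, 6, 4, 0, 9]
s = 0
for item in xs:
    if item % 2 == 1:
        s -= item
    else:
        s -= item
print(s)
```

item=11: odd, s = 0-11 = -11
item=1: odd, s = (-11)-1 = -12
item=8: not odd, s = (-12)-8 = -20
item=6: not odd, s = (-20)-6 = -26
item=4: not odd, s = (-26)-4 = -30
item=0: not odd, s = (-30)-0 = -30
item=9: odd, s = (-30)-9 = -39

-39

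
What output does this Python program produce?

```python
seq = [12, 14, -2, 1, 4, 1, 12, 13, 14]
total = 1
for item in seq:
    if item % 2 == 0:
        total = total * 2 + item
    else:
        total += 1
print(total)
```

724

item=12: even, total = 1*2+12 = 14
item=14: even, total = 14*2+14 = 42
item=-2: even, total = 42*2+(-2) = 82
item=1: not even, total = 82+1 = 83
item=4: even, total = 83*2+4 = 170
item=1: not even, total = 170+1 = 171
item=12: even, total = 171*2+12 = 354
item=13: not even, total = 354+1 = 355
item=14: even, total = 355*2+14 = 724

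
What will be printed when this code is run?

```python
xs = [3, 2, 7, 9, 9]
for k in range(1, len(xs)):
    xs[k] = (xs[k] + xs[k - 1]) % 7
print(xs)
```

[3, 5, 5, 0, 2]

k=1: xs[1] = (2+3)%7 = 5 → [3, 5, 7, 9, 9]
k=2: xs[2] = (7+5)%7 = 5 → [3, 5, 5, 9, 9]
k=3: xs[3] = (9+5)%7 = 0 → [3, 5, 5, 0, 9]
k=4: xs[4] = (9+0)%7 = 2 → [3, 5, 5, 0, 2]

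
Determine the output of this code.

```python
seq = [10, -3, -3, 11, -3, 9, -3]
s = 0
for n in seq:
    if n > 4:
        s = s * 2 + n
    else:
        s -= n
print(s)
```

104

n=10: >4, s = 0*2+10 = 10
n=-3: not >4, s = 10-(-3) = 13
n=-3: not >4, s = 13-(-3) = 16
n=11: >4, s = 16*2+11 = 43
n=-3: not >4, s = 43-(-3) = 46
n=9: >4, s = 46*2+9 = 101
n=-3: not >4, s = 101-(-3) = 104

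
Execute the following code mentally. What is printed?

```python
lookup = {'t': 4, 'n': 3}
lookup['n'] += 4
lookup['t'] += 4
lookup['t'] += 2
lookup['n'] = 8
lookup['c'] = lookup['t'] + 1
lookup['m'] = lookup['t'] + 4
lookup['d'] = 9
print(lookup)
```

lookup['n'] = 3+4 = 7 → {'t': 4, 'n': 7}
lookup['t'] = 4+4 = 8 → {'t': 8, 'n': 7}
lookup['t'] = 8+2 = 10 → {'t': 10, 'n': 7}
lookup['n'] = 8 → {'t': 10, 'n': 8}
lookup['c'] = lookup['t']+1 = 11 → {'t': 10, 'n': 8, 'c': 11}
lookup['m'] = lookup['t']+4 = 14 → {'t': 10, 'n': 8, 'c': 11, 'm': 14}
lookup['d'] = 9 → {'t': 10, 'n': 8, 'c': 11, 'm': 14, 'd': 9}

{'t': 10, 'n': 8, 'c': 11, 'm': 14, 'd': 9}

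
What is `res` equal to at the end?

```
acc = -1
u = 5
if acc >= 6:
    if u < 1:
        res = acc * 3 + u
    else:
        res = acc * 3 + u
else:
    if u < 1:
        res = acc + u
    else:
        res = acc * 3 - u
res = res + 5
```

-3

acc=-1, u=5
acc >= 6 is False; u < 1 is False
→ res = acc * 3 - u = -8
res = (-8)+5 = -3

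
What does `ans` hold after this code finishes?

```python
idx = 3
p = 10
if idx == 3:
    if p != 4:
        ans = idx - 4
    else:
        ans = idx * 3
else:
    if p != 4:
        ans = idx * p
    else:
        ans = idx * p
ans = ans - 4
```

idx=3, p=10
idx == 3 is True; p != 4 is True
→ ans = idx - 4 = -1
ans = (-1)-4 = -5

-5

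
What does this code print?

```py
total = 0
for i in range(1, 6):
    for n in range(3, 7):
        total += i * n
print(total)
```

i=1,n=3: total = 0+3 = 3
i=1,n=4: total = 3+4 = 7
i=1,n=5: total = 7+5 = 12
i=1,n=6: total = 12+6 = 18
i=2,n=3: total = 18+6 = 24
i=2,n=4: total = 24+8 = 32
i=2,n=5: total = 32+10 = 42
i=2,n=6: total = 42+12 = 54
i=3,n=3: total = 54+9 = 63
i=3,n=4: total = 63+12 = 75
i=3,n=5: total = 75+15 = 90
i=3,n=6: total = 90+18 = 108
i=4,n=3: total = 108+12 = 120
i=4,n=4: total = 120+16 = 136
i=4,n=5: total = 136+20 = 156
i=4,n=6: total = 156+24 = 180
i=5,n=3: total = 180+15 = 195
i=5,n=4: total = 195+20 = 215
i=5,n=5: total = 215+25 = 240
i=5,n=6: total = 240+30 = 270

270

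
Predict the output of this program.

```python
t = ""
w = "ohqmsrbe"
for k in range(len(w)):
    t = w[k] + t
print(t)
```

ebrsmqho

k=0: prepend 'o' → 'o'
k=1: prepend 'h' → 'ho'
k=2: prepend 'q' → 'qho'
k=3: prepend 'm' → 'mqho'
k=4: prepend 's' → 'smqho'
k=5: prepend 'r' → 'rsmqho'
k=6: prepend 'b' → 'brsmqho'
k=7: prepend 'e' → 'ebrsmqho'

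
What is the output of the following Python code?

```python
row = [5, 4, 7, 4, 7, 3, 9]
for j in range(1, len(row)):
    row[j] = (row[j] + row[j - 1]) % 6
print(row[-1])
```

j=1: row[1] = (4+5)%6 = 3 → [5, 3, 7, 4, 7, 3, 9]
j=2: row[2] = (7+3)%6 = 4 → [5, 3, 4, 4, 7, 3, 9]
j=3: row[3] = (4+4)%6 = 2 → [5, 3, 4, 2, 7, 3, 9]
j=4: row[4] = (7+2)%6 = 3 → [5, 3, 4, 2, 3, 3, 9]
j=5: row[5] = (3+3)%6 = 0 → [5, 3, 4, 2, 3, 0, 9]
j=6: row[6] = (9+0)%6 = 3 → [5, 3, 4, 2, 3, 0, 3]

3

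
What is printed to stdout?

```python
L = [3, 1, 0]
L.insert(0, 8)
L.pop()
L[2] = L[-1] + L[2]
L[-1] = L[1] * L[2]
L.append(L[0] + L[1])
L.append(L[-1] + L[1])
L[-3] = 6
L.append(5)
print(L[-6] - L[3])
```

insert 8 at 0 → [8, 3, 1, 0]
pop() removes 0 → [8, 3, 1]
L[2] = L[-1]+L[2] = 1+1 = 2 → [8, 3, 2]
L[-1] = L[1]*L[2] = 3*2 = 6 → [8, 3, 6]
append L[0]+L[1] = 8+3 = 11 → [8, 3, 6, 11]
append L[-1]+L[1] = 11+3 = 14 → [8, 3, 6, 11, 14]
L[-3] = 6 → [8, 3, 6, 11, 14]
append 5 → [8, 3, 6, 11, 14, 5]
L[-6]-L[3] = 8-11 = -3

-3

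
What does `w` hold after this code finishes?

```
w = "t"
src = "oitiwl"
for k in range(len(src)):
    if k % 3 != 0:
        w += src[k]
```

'titwl'

k=0: skip
k=1: add 'i' → 'ti'
k=2: add 't' → 'tit'
k=3: skip
k=4: add 'w' → 'titw'
k=5: add 'l' → 'titwl'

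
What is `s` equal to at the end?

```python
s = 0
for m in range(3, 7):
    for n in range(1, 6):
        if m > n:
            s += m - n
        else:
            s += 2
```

46

m=3,n=1: 3>1, s = 0+2 = 2
m=3,n=2: 3>2, s = 2+1 = 3
m=3,n=3: not 3>3, s = 3+2 = 5
m=3,n=4: not 3>4, s = 5+2 = 7
m=3,n=5: not 3>5, s = 7+2 = 9
m=4,n=1: 4>1, s = 9+3 = 12
m=4,n=2: 4>2, s = 12+2 = 14
m=4,n=3: 4>3, s = 14+1 = 15
m=4,n=4: not 4>4, s = 15+2 = 17
m=4,n=5: not 4>5, s = 17+2 = 19
m=5,n=1: 5>1, s = 19+4 = 23
m=5,n=2: 5>2, s = 23+3 = 26
m=5,n=3: 5>3, s = 26+2 = 28
m=5,n=4: 5>4, s = 28+1 = 29
m=5,n=5: not 5>5, s = 29+2 = 31
m=6,n=1: 6>1, s = 31+5 = 36
m=6,n=2: 6>2, s = 36+4 = 40
m=6,n=3: 6>3, s = 40+3 = 43
m=6,n=4: 6>4, s = 43+2 = 45
m=6,n=5: 6>5, s = 45+1 = 46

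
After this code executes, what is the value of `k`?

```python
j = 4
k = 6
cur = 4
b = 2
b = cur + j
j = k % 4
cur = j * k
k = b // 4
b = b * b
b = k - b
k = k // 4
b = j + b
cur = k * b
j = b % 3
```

b = 4+4 = 8
j = 6%4 = 2
cur = 2*6 = 12
k = 8//4 = 2
b = 8*8 = 64
b = 2-64 = -62
k = 2//4 = 0
b = 2+(-62) = -60
cur = 0*(-60) = 0
j = (-60)%3 = 0

0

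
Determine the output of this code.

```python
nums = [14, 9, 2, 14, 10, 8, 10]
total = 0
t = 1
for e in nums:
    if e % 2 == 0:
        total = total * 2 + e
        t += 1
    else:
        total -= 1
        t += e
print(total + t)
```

e=14: even, total = 0*2+14 = 14; t=2
e=9: not even, total = 14-1 = 13; t=11
e=2: even, total = 13*2+2 = 28; t=12
e=14: even, total = 28*2+14 = 70; t=13
e=10: even, total = 70*2+10 = 150; t=14
e=8: even, total = 150*2+8 = 308; t=15
e=10: even, total = 308*2+10 = 626; t=16
total+t = 626+16 = 642

642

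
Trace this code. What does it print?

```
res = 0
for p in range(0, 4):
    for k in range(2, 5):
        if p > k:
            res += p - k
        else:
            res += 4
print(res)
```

45

p=0,k=2: not 0>2, res = 0+4 = 4
p=0,k=3: not 0>3, res = 4+4 = 8
p=0,k=4: not 0>4, res = 8+4 = 12
p=1,k=2: not 1>2, res = 12+4 = 16
p=1,k=3: not 1>3, res = 16+4 = 20
p=1,k=4: not 1>4, res = 20+4 = 24
p=2,k=2: not 2>2, res = 24+4 = 28
p=2,k=3: not 2>3, res = 28+4 = 32
p=2,k=4: not 2>4, res = 32+4 = 36
p=3,k=2: 3>2, res = 36+1 = 37
p=3,k=3: not 3>3, res = 37+4 = 41
p=3,k=4: not 3>4, res = 41+4 = 45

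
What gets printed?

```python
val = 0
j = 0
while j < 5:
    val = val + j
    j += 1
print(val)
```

10

j=0: val = 0+0 = 0
j=1: val = 0+1 = 1
j=2: val = 1+2 = 3
j=3: val = 3+3 = 6
j=4: val = 6+4 = 10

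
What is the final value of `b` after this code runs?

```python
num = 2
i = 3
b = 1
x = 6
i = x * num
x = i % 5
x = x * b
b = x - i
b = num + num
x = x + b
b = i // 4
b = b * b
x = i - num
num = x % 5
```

i = 6*2 = 12
x = 12%5 = 2
x = 2*1 = 2
b = 2-12 = -10
b = 2+2 = 4
x = 2+4 = 6
b = 12//4 = 3
b = 3*3 = 9
x = 12-2 = 10
num = 10%5 = 0

9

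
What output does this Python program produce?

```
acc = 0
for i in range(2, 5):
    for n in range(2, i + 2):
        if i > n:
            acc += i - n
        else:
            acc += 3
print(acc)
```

i=2,n=2: not 2>2, acc = 0+3 = 3
i=2,n=3: not 2>3, acc = 3+3 = 6
i=3,n=2: 3>2, acc = 6+1 = 7
i=3,n=3: not 3>3, acc = 7+3 = 10
i=3,n=4: not 3>4, acc = 10+3 = 13
i=4,n=2: 4>2, acc = 13+2 = 15
i=4,n=3: 4>3, acc = 15+1 = 16
i=4,n=4: not 4>4, acc = 16+3 = 19
i=4,n=5: not 4>5, acc = 19+3 = 22

22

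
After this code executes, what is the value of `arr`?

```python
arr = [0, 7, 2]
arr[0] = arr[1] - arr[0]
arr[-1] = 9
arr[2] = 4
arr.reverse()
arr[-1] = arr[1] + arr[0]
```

arr[0] = arr[1]-arr[0] = 7-0 = 7 → [7, 7, 2]
arr[-1] = 9 → [7, 7, 9]
arr[2] = 4 → [7, 7, 4]
reverse → [4, 7, 7]
arr[-1] = arr[1]+arr[0] = 7+4 = 11 → [4, 7, 11]

[4, 7, 11]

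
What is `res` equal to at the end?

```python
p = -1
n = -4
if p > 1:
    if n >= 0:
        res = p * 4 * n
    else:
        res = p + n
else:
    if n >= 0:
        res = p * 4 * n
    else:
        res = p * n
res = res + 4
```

p=-1, n=-4
p > 1 is False; n >= 0 is False
→ res = p * n = 4
res = 4+4 = 8

8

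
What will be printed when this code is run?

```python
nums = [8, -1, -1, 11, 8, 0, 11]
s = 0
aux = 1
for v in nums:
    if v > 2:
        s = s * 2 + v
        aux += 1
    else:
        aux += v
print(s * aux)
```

405

v=8: >2, s = 0*2+8 = 8; aux=2
v=-1: not >2; aux=1
v=-1: not >2; aux=0
v=11: >2, s = 8*2+11 = 27; aux=1
v=8: >2, s = 27*2+8 = 62; aux=2
v=0: not >2; aux=2
v=11: >2, s = 62*2+11 = 135; aux=3
s*aux = 135*3 = 405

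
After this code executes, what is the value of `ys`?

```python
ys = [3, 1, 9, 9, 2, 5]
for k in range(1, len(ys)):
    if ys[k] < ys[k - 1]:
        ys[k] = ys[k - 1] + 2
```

k=1: 1<3, ys[1] = 3+2 = 5 → [3, 5, 9, 9, 2, 5]
k=2: 9>=5, unchanged → [3, 5, 9, 9, 2, 5]
k=3: 9>=9, unchanged → [3, 5, 9, 9, 2, 5]
k=4: 2<9, ys[4] = 9+2 = 11 → [3, 5, 9, 9, 11, 5]
k=5: 5<11, ys[5] = 11+2 = 13 → [3, 5, 9, 9, 11, 13]

[3, 5, 9, 9, 11, 13]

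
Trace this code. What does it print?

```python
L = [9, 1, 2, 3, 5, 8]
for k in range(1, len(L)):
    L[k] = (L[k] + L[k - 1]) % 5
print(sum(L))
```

14

k=1: L[1] = (1+9)%5 = 0 → [9, 0, 2, 3, 5, 8]
k=2: L[2] = (2+0)%5 = 2 → [9, 0, 2, 3, 5, 8]
k=3: L[3] = (3+2)%5 = 0 → [9, 0, 2, 0, 5, 8]
k=4: L[4] = (5+0)%5 = 0 → [9, 0, 2, 0, 0, 8]
k=5: L[5] = (8+0)%5 = 3 → [9, 0, 2, 0, 0, 3]
sum = 14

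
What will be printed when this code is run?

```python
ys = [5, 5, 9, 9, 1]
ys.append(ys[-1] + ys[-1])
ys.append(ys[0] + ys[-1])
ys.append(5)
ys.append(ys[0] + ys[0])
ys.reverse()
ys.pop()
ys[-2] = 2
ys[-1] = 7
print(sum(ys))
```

43

append ys[-1]+ys[-1] = 1+1 = 2 → [5, 5, 9, 9, 1, 2]
append ys[0]+ys[-1] = 5+2 = 7 → [5, 5, 9, 9, 1, 2, 7]
append 5 → [5, 5, 9, 9, 1, 2, 7, 5]
append ys[0]+ys[0] = 5+5 = 10 → [5, 5, 9, 9, 1, 2, 7, 5, 10]
reverse → [10, 5, 7, 2, 1, 9, 9, 5, 5]
pop() removes 5 → [10, 5, 7, 2, 1, 9, 9, 5]
ys[-2] = 2 → [10, 5, 7, 2, 1, 9, 2, 5]
ys[-1] = 7 → [10, 5, 7, 2, 1, 9, 2, 7]
sum = 43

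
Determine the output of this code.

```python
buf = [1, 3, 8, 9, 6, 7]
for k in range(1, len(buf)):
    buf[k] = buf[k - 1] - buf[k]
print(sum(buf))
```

k=1: buf[1] = 1-3 = -2 → [1, -2, 8, 9, 6, 7]
k=2: buf[2] = (-2)-8 = -10 → [1, -2, -10, 9, 6, 7]
k=3: buf[3] = (-10)-9 = -19 → [1, -2, -10, -19, 6, 7]
k=4: buf[4] = (-19)-6 = -25 → [1, -2, -10, -19, -25, 7]
k=5: buf[5] = (-25)-7 = -32 → [1, -2, -10, -19, -25, -32]
sum = -87

-87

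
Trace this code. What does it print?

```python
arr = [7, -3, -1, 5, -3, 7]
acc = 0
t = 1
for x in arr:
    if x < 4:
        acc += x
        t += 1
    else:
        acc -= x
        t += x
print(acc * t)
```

x=7: not <4, acc = 0-7 = -7; t=8
x=-3: <4, acc = (-7)+(-3) = -10; t=9
x=-1: <4, acc = (-10)+(-1) = -11; t=10
x=5: not <4, acc = (-11)-5 = -16; t=15
x=-3: <4, acc = (-16)+(-3) = -19; t=16
x=7: not <4, acc = (-19)-7 = -26; t=23
acc*t = (-26)*23 = -598

-598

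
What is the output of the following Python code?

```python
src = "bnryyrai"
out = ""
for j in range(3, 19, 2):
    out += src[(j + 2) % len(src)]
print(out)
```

j=3: add src[5]='r' → 'r'
j=5: add src[7]='i' → 'ri'
j=7: add src[1]='n' → 'rin'
j=9: add src[3]='y' → 'riny'
j=11: add src[5]='r' → 'rinyr'
j=13: add src[7]='i' → 'rinyri'
j=15: add src[1]='n' → 'rinyrin'
j=17: add src[3]='y' → 'rinyriny'

rinyriny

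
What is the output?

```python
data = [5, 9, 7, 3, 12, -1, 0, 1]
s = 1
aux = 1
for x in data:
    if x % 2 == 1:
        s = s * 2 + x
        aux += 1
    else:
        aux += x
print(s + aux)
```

x=5: odd, s = 1*2+5 = 7; aux=2
x=9: odd, s = 7*2+9 = 23; aux=3
x=7: odd, s = 23*2+7 = 53; aux=4
x=3: odd, s = 53*2+3 = 109; aux=5
x=12: not odd; aux=17
x=-1: odd, s = 109*2+(-1) = 217; aux=18
x=0: not odd; aux=18
x=1: odd, s = 217*2+1 = 435; aux=19
s+aux = 435+19 = 454

454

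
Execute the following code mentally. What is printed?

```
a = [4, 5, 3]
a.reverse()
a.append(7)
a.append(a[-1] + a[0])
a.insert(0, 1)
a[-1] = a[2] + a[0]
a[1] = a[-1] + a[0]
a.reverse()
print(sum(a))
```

30

reverse → [3, 5, 4]
append 7 → [3, 5, 4, 7]
append a[-1]+a[0] = 7+3 = 10 → [3, 5, 4, 7, 10]
insert 1 at 0 → [1, 3, 5, 4, 7, 10]
a[-1] = a[2]+a[0] = 5+1 = 6 → [1, 3, 5, 4, 7, 6]
a[1] = a[-1]+a[0] = 6+1 = 7 → [1, 7, 5, 4, 7, 6]
reverse → [6, 7, 4, 5, 7, 1]
sum = 30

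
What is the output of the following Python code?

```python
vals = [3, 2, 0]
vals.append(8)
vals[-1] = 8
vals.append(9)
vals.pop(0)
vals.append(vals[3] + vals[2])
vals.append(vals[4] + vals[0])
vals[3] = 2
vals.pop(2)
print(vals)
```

[2, 0, 2, 17, 19]

append 8 → [3, 2, 0, 8]
vals[-1] = 8 → [3, 2, 0, 8]
append 9 → [3, 2, 0, 8, 9]
pop(0) removes 3 → [2, 0, 8, 9]
append vals[3]+vals[2] = 9+8 = 17 → [2, 0, 8, 9, 17]
append vals[4]+vals[0] = 17+2 = 19 → [2, 0, 8, 9, 17, 19]
vals[3] = 2 → [2, 0, 8, 2, 17, 19]
pop(2) removes 8 → [2, 0, 2, 17, 19]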